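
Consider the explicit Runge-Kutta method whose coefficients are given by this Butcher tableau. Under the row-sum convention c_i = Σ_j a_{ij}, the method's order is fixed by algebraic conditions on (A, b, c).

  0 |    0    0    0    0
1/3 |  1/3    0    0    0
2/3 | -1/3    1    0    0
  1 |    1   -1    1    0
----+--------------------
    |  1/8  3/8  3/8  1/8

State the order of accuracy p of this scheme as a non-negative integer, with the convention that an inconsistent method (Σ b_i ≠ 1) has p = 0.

4

b = (1/8, 3/8, 3/8, 1/8)
c = (0, 1/3, 2/3, 1)
Ac = (0, 0, 1/3, 1/3)
Σ b_i: 1/8·1 + 3/8·1 + 3/8·1 + 1/8·1 = 1 ✓
b·c: 3/8·1/3 + 3/8·2/3 + 1/8·1 = 1/2 ✓
b·c²: 3/8·1/9 + 3/8·4/9 + 1/8·1 = 1/3 ✓
b·Ac: 3/8·1/3 + 1/8·1/3 = 1/6 ✓
b·c³: 3/8·1/27 + 3/8·8/27 + 1/8·1 = 1/4 ✓
b·(c∘Ac): 3/8·2/9 + 1/8·1/3 = 1/8 ✓
b·Ac²: 3/8·1/9 + 1/8·1/3 = 1/12 ✓
b·A²c: 1/8·1/3 = 1/24 ✓; 4 stages ⇒ order 4.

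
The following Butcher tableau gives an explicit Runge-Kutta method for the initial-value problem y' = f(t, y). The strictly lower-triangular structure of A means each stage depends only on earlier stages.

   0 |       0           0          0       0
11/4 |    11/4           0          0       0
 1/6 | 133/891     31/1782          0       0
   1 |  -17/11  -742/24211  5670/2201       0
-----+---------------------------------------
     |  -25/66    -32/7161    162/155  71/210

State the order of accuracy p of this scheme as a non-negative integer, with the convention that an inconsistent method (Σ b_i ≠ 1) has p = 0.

4

b = (-25/66, -32/7161, 162/155, 71/210)
c = (0, 11/4, 1/6, 1)
Ac = (0, 0, 31/648, 49/142)
Σ b_i: (-25/66)·1 + (-32/7161)·1 + 162/155·1 + 71/210·1 = 1 ✓
b·c: (-32/7161)·11/4 + 162/155·1/6 + 71/210·1 = 1/2 ✓
b·c²: (-32/7161)·121/16 + 162/155·1/36 + 71/210·1 = 1/3 ✓
b·Ac: 162/155·31/648 + 71/210·49/142 = 1/6 ✓
b·c³: (-32/7161)·1331/64 + 162/155·1/216 + 71/210·1 = 1/4 ✓
b·(c∘Ac): 162/155·31/3888 + 71/210·49/142 = 1/8 ✓
b·Ac²: 162/155·341/2592 + 71/210·(-91/568) = 1/12 ✓
b·A²c: 71/210·35/284 = 1/24 ✓; 4 stages ⇒ order 4.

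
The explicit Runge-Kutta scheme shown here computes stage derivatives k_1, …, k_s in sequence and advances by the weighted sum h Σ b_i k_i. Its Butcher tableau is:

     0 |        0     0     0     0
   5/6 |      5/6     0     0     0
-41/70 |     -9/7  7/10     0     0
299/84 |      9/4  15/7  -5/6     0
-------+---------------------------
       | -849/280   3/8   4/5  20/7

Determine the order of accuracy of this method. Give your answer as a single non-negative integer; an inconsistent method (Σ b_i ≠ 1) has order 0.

1

b = (-849/280, 3/8, 4/5, 20/7)
c = (0, 5/6, -41/70, 299/84)
Ac = (0, 0, 7/12, 191/84)
Σ b_i: (-849/280)·1 + 3/8·1 + 4/5·1 + 20/7·1 = 1 ✓
b·c: 3/8·5/6 + 4/5·(-41/70) + 20/7·299/84 = 588823/58800 ≠ 1/2 ⇒ order 1.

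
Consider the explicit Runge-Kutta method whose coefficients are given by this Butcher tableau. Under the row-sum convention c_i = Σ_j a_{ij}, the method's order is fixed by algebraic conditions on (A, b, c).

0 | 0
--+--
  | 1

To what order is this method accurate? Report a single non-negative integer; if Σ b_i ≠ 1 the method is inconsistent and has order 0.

1

b = (1)
c = (0)
Σ b_i: 1·1 = 1 ✓; 1 stage ⇒ order 1.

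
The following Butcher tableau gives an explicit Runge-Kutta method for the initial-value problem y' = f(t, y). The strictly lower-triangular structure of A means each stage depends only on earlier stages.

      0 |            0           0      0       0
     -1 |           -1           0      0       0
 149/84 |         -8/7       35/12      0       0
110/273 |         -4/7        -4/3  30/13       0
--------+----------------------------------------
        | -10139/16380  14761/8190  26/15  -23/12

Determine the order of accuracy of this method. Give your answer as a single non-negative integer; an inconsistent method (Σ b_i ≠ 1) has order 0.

b = (-10139/16380, 14761/8190, 26/15, -23/12)
c = (0, -1, 149/84, 110/273)
Ac = (0, 0, -35/12, 2963/546)
Σ b_i: (-10139/16380)·1 + 14761/8190·1 + 26/15·1 + (-23/12)·1 = 1 ✓
b·c: 14761/8190·(-1) + 26/15·149/84 + (-23/12)·110/273 = 1/2 ✓
b·c²: 14761/8190·1 + 26/15·22201/7056 + (-23/12)·12100/74529 = 8873087/1277640 ≠ 1/3 ⇒ order 2.
b·Ac: 26/15·(-35/12) + (-23/12)·2963/546 = -101273/6552 ≠ 1/6

2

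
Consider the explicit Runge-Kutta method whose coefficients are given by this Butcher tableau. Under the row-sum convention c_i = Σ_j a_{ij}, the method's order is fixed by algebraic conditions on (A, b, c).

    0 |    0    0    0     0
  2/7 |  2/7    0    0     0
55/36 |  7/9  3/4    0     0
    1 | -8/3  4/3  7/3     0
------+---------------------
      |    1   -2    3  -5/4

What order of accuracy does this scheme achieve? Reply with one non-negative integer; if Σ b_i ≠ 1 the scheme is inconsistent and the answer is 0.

0

b = (1, -2, 3, -5/4)
c = (0, 2/7, 55/36, 1)
Ac = (0, 0, 3/14, 2983/756)
Σ b_i: 1·1 + (-2)·1 + 3·1 + (-5/4)·1 = 3/4 ≠ 1 ⇒ order 0.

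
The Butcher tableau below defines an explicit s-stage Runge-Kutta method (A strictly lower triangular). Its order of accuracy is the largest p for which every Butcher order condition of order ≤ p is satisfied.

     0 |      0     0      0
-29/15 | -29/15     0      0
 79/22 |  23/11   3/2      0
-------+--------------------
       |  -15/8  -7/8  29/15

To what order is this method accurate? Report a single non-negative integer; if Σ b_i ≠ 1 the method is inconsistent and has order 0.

b = (-15/8, -7/8, 29/15)
c = (0, -29/15, 79/22)
Ac = (0, 0, -29/10)
Σ b_i: (-15/8)·1 + (-7/8)·1 + 29/15·1 = -49/60 ≠ 1 ⇒ order 0.

0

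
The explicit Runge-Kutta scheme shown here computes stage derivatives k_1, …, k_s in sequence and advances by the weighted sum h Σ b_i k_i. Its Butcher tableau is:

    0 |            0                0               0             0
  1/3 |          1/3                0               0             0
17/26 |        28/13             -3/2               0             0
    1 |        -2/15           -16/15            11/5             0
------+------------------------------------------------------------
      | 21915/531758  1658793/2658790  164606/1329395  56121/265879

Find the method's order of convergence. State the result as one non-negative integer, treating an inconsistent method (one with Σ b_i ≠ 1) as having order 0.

3

b = (21915/531758, 1658793/2658790, 164606/1329395, 56121/265879)
c = (0, 1/3, 17/26, 1)
Ac = (0, 0, -1/2, 1267/1170)
Σ b_i: 21915/531758·1 + 1658793/2658790·1 + 164606/1329395·1 + 56121/265879·1 = 1 ✓
b·c: 1658793/2658790·1/3 + 164606/1329395·17/26 + 56121/265879·1 = 1/2 ✓
b·c²: 1658793/2658790·1/9 + 164606/1329395·289/676 + 56121/265879·1 = 1/3 ✓
b·Ac: 164606/1329395·(-1/2) + 56121/265879·1267/1170 = 1/6 ✓
b·c³: 1658793/2658790·1/27 + 164606/1329395·4913/17576 + 56121/265879·1 = 33446605/124431372 ≠ 1/4 ⇒ order 3.
b·(c∘Ac): 164606/1329395·(-17/52) + 56121/265879·1267/1170 = 750166/3988185 ≠ 1/8
b·Ac²: 164606/1329395·(-1/6) + 56121/265879·75017/91260 = 19022039/124431372 ≠ 1/12
b·A²c: 56121/265879·(-11/10) = -617331/2658790 ≠ 1/24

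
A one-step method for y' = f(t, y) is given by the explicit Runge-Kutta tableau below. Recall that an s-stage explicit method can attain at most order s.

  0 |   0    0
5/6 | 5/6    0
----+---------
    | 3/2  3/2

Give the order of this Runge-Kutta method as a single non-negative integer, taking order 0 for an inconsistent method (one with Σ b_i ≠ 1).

0

b = (3/2, 3/2)
c = (0, 5/6)
Σ b_i: 3/2·1 + 3/2·1 = 3 ≠ 1 ⇒ order 0.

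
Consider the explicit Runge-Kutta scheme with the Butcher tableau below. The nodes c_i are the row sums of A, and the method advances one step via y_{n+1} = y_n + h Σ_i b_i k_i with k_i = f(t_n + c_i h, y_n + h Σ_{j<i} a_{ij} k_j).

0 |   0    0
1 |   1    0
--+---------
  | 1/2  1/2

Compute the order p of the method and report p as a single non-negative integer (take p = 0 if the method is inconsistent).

b = (1/2, 1/2)
c = (0, 1)
Σ b_i: 1/2·1 + 1/2·1 = 1 ✓
b·c: 1/2·1 = 1/2 ✓; 2 stages ⇒ order 2.

2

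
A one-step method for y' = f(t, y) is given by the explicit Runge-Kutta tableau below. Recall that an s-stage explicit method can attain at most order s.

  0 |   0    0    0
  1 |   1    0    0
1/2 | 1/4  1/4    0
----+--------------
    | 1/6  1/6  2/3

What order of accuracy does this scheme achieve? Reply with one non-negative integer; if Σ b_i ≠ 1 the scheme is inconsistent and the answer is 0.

3

b = (1/6, 1/6, 2/3)
c = (0, 1, 1/2)
Ac = (0, 0, 1/4)
Σ b_i: 1/6·1 + 1/6·1 + 2/3·1 = 1 ✓
b·c: 1/6·1 + 2/3·1/2 = 1/2 ✓
b·c²: 1/6·1 + 2/3·1/4 = 1/3 ✓
b·Ac: 2/3·1/4 = 1/6 ✓; 3 stages ⇒ order 3.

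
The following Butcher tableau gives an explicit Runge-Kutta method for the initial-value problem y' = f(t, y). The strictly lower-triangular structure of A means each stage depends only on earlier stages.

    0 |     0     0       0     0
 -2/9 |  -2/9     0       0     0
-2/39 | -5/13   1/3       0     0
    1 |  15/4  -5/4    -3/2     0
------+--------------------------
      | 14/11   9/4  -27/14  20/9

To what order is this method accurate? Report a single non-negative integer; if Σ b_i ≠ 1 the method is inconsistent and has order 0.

0

b = (14/11, 9/4, -27/14, 20/9)
c = (0, -2/9, -2/39, 1)
Ac = (0, 0, -2/27, 83/234)
Σ b_i: 14/11·1 + 9/4·1 + (-27/14)·1 + 20/9·1 = 10579/2772 ≠ 1 ⇒ order 0.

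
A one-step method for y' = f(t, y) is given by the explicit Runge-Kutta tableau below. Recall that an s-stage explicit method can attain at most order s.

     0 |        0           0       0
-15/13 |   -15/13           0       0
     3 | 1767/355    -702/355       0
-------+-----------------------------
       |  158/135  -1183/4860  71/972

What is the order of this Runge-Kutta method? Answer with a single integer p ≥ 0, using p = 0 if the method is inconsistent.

b = (158/135, -1183/4860, 71/972)
c = (0, -15/13, 3)
Ac = (0, 0, 162/71)
Σ b_i: 158/135·1 + (-1183/4860)·1 + 71/972·1 = 1 ✓
b·c: (-1183/4860)·(-15/13) + 71/972·3 = 1/2 ✓
b·c²: (-1183/4860)·225/169 + 71/972·9 = 1/3 ✓
b·Ac: 71/972·162/71 = 1/6 ✓; 3 stages ⇒ order 3.

3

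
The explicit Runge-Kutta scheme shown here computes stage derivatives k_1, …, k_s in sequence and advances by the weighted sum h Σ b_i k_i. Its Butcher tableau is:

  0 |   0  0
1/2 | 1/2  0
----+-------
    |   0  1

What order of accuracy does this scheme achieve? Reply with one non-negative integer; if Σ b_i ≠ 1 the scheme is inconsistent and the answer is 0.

2

b = (0, 1)
c = (0, 1/2)
Σ b_i: 1·1 = 1 ✓
b·c: 1·1/2 = 1/2 ✓; 2 stages ⇒ order 2.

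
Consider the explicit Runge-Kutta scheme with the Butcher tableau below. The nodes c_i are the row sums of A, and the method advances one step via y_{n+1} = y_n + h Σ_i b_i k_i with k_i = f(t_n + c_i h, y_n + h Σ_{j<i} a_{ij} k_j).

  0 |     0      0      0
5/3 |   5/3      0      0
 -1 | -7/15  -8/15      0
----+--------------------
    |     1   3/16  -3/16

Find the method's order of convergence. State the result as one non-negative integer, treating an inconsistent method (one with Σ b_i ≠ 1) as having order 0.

b = (1, 3/16, -3/16)
c = (0, 5/3, -1)
Ac = (0, 0, -8/9)
Σ b_i: 1·1 + 3/16·1 + (-3/16)·1 = 1 ✓
b·c: 3/16·5/3 + (-3/16)·(-1) = 1/2 ✓
b·c²: 3/16·25/9 + (-3/16)·1 = 1/3 ✓
b·Ac: (-3/16)·(-8/9) = 1/6 ✓; 3 stages ⇒ order 3.

3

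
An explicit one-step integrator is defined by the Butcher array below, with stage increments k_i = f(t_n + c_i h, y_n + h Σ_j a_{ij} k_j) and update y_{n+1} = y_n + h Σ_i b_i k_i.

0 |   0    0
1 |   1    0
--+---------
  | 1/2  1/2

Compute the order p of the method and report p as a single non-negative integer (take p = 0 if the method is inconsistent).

b = (1/2, 1/2)
c = (0, 1)
Σ b_i: 1/2·1 + 1/2·1 = 1 ✓
b·c: 1/2·1 = 1/2 ✓; 2 stages ⇒ order 2.

2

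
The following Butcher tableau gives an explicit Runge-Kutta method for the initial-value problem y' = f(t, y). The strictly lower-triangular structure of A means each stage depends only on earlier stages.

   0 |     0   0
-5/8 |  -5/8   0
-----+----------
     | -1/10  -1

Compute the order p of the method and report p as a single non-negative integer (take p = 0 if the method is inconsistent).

b = (-1/10, -1)
c = (0, -5/8)
Σ b_i: (-1/10)·1 + (-1)·1 = -11/10 ≠ 1 ⇒ order 0.

0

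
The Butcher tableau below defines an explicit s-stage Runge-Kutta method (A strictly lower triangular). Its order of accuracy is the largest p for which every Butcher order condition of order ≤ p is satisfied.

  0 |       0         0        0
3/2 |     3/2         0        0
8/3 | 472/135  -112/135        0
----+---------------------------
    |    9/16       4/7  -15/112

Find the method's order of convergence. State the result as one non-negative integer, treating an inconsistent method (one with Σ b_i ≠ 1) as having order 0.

b = (9/16, 4/7, -15/112)
c = (0, 3/2, 8/3)
Ac = (0, 0, -56/45)
Σ b_i: 9/16·1 + 4/7·1 + (-15/112)·1 = 1 ✓
b·c: 4/7·3/2 + (-15/112)·8/3 = 1/2 ✓
b·c²: 4/7·9/4 + (-15/112)·64/9 = 1/3 ✓
b·Ac: (-15/112)·(-56/45) = 1/6 ✓; 3 stages ⇒ order 3.

3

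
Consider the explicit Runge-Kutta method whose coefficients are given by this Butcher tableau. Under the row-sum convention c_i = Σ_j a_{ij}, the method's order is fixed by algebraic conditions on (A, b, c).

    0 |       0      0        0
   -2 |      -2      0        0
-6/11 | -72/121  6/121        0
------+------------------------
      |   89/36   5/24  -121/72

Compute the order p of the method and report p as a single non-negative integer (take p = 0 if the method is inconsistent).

3

b = (89/36, 5/24, -121/72)
c = (0, -2, -6/11)
Ac = (0, 0, -12/121)
Σ b_i: 89/36·1 + 5/24·1 + (-121/72)·1 = 1 ✓
b·c: 5/24·(-2) + (-121/72)·(-6/11) = 1/2 ✓
b·c²: 5/24·4 + (-121/72)·36/121 = 1/3 ✓
b·Ac: (-121/72)·(-12/121) = 1/6 ✓; 3 stages ⇒ order 3.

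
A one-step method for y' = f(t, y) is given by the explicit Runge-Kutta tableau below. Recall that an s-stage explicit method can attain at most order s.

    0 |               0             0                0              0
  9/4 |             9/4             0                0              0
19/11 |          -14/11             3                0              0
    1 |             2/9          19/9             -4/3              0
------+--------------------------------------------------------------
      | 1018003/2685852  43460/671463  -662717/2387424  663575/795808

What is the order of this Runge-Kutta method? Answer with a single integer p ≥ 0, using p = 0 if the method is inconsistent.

3

b = (1018003/2685852, 43460/671463, -662717/2387424, 663575/795808)
c = (0, 9/4, 19/11, 1)
Ac = (0, 0, 27/4, 323/132)
Σ b_i: 1018003/2685852·1 + 43460/671463·1 + (-662717/2387424)·1 + 663575/795808·1 = 1 ✓
b·c: 43460/671463·9/4 + (-662717/2387424)·19/11 + 663575/795808·1 = 1/2 ✓
b·c²: 43460/671463·81/16 + (-662717/2387424)·361/121 + 663575/795808·1 = 1/3 ✓
b·Ac: (-662717/2387424)·27/4 + 663575/795808·323/132 = 1/6 ✓
b·c³: 43460/671463·729/64 + (-662717/2387424)·6859/1331 + 663575/795808·1 = 1846331/13130832 ≠ 1/4 ⇒ order 3.
b·(c∘Ac): (-662717/2387424)·513/44 + 663575/795808·323/132 = -1427717/1193712 ≠ 1/8
b·Ac²: (-662717/2387424)·243/16 + 663575/795808·38969/5808 = 36210149/26261664 ≠ 1/12
b·A²c: 663575/795808·(-9) = -5972175/795808 ≠ 1/24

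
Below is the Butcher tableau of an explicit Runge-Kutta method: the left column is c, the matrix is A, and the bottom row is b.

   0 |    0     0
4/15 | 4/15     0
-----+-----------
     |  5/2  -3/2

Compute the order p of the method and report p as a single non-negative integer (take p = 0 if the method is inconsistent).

1

b = (5/2, -3/2)
c = (0, 4/15)
Σ b_i: 5/2·1 + (-3/2)·1 = 1 ✓
b·c: (-3/2)·4/15 = -2/5 ≠ 1/2 ⇒ order 1.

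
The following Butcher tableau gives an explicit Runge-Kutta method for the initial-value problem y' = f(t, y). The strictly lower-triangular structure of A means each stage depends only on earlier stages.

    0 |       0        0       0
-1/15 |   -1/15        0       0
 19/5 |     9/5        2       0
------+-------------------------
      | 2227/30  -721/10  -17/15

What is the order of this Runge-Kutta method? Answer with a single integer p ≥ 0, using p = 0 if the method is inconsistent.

b = (2227/30, -721/10, -17/15)
c = (0, -1/15, 19/5)
Ac = (0, 0, -2/15)
Σ b_i: 2227/30·1 + (-721/10)·1 + (-17/15)·1 = 1 ✓
b·c: (-721/10)·(-1/15) + (-17/15)·19/5 = 1/2 ✓
b·c²: (-721/10)·1/225 + (-17/15)·361/25 = -37543/2250 ≠ 1/3 ⇒ order 2.
b·Ac: (-17/15)·(-2/15) = 34/225 ≠ 1/6

2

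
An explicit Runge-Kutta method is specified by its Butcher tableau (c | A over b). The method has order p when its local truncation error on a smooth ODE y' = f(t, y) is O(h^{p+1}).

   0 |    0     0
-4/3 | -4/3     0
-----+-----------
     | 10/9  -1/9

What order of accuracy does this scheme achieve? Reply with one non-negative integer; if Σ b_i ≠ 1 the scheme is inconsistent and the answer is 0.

b = (10/9, -1/9)
c = (0, -4/3)
Σ b_i: 10/9·1 + (-1/9)·1 = 1 ✓
b·c: (-1/9)·(-4/3) = 4/27 ≠ 1/2 ⇒ order 1.

1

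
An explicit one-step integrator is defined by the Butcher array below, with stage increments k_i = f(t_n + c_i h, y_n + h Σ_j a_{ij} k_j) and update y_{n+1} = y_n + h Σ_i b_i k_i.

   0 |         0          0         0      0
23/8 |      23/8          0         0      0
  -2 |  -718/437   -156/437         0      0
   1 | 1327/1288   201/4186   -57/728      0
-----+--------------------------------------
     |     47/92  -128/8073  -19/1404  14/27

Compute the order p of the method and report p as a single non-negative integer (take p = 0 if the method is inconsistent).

4

b = (47/92, -128/8073, -19/1404, 14/27)
c = (0, 23/8, -2, 1)
Ac = (0, 0, -39/38, 33/112)
Σ b_i: 47/92·1 + (-128/8073)·1 + (-19/1404)·1 + 14/27·1 = 1 ✓
b·c: (-128/8073)·23/8 + (-19/1404)·(-2) + 14/27·1 = 1/2 ✓
b·c²: (-128/8073)·529/64 + (-19/1404)·4 + 14/27·1 = 1/3 ✓
b·Ac: (-19/1404)·(-39/38) + 14/27·33/112 = 1/6 ✓
b·c³: (-128/8073)·12167/512 + (-19/1404)·(-8) + 14/27·1 = 1/4 ✓
b·(c∘Ac): (-19/1404)·39/19 + 14/27·33/112 = 1/8 ✓
b·Ac²: (-19/1404)·(-897/304) + 14/27·75/896 = 1/12 ✓
b·A²c: 14/27·9/112 = 1/24 ✓; 4 stages ⇒ order 4.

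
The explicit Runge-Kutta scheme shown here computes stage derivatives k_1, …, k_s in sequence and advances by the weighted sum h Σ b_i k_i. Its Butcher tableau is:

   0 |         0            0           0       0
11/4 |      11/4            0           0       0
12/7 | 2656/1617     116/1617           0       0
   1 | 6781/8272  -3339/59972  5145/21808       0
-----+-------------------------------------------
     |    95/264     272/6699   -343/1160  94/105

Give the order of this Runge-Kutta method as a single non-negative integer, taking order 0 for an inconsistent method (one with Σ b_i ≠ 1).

b = (95/264, 272/6699, -343/1160, 94/105)
c = (0, 11/4, 12/7, 1)
Ac = (0, 0, 29/147, 189/752)
Σ b_i: 95/264·1 + 272/6699·1 + (-343/1160)·1 + 94/105·1 = 1 ✓
b·c: 272/6699·11/4 + (-343/1160)·12/7 + 94/105·1 = 1/2 ✓
b·c²: 272/6699·121/16 + (-343/1160)·144/49 + 94/105·1 = 1/3 ✓
b·Ac: (-343/1160)·29/147 + 94/105·189/752 = 1/6 ✓
b·c³: 272/6699·1331/64 + (-343/1160)·1728/343 + 94/105·1 = 1/4 ✓
b·(c∘Ac): (-343/1160)·116/343 + 94/105·189/752 = 1/8 ✓
b·Ac²: (-343/1160)·319/588 + 94/105·819/3008 = 1/12 ✓
b·A²c: 94/105·35/752 = 1/24 ✓; 4 stages ⇒ order 4.

4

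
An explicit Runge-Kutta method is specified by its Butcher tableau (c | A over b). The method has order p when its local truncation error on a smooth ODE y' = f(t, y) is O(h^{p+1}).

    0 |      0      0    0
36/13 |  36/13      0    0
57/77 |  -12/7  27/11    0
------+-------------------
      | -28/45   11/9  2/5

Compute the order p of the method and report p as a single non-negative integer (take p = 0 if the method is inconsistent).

b = (-28/45, 11/9, 2/5)
c = (0, 36/13, 57/77)
Ac = (0, 0, 972/143)
Σ b_i: (-28/45)·1 + 11/9·1 + 2/5·1 = 1 ✓
b·c: 11/9·36/13 + 2/5·57/77 = 18422/5005 ≠ 1/2 ⇒ order 1.

1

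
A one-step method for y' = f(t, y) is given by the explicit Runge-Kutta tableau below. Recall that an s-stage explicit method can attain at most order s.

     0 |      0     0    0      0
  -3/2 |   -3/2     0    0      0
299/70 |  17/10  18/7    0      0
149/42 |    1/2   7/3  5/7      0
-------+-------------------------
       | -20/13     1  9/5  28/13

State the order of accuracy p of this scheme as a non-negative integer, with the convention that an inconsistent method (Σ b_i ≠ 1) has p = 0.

b = (-20/13, 1, 9/5, 28/13)
c = (0, -3/2, 299/70, 149/42)
Ac = (0, 0, -27/7, -22/49)
Σ b_i: (-20/13)·1 + 1·1 + 9/5·1 + 28/13·1 = 222/65 ≠ 1 ⇒ order 0.

0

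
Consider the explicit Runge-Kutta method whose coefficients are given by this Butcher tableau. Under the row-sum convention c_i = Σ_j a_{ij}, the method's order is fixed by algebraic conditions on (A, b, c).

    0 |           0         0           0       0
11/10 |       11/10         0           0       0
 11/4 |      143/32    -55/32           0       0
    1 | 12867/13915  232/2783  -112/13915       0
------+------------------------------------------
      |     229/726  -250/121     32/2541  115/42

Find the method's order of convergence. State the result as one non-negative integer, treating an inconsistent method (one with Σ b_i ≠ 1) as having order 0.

4

b = (229/726, -250/121, 32/2541, 115/42)
c = (0, 11/10, 11/4, 1)
Ac = (0, 0, -121/64, 8/115)
Σ b_i: 229/726·1 + (-250/121)·1 + 32/2541·1 + 115/42·1 = 1 ✓
b·c: (-250/121)·11/10 + 32/2541·11/4 + 115/42·1 = 1/2 ✓
b·c²: (-250/121)·121/100 + 32/2541·121/16 + 115/42·1 = 1/3 ✓
b·Ac: 32/2541·(-121/64) + 115/42·8/115 = 1/6 ✓
b·c³: (-250/121)·1331/1000 + 32/2541·1331/64 + 115/42·1 = 1/4 ✓
b·(c∘Ac): 32/2541·(-1331/256) + 115/42·8/115 = 1/8 ✓
b·Ac²: 32/2541·(-1331/640) + 115/42·1/25 = 1/12 ✓
b·A²c: 115/42·7/460 = 1/24 ✓; 4 stages ⇒ order 4.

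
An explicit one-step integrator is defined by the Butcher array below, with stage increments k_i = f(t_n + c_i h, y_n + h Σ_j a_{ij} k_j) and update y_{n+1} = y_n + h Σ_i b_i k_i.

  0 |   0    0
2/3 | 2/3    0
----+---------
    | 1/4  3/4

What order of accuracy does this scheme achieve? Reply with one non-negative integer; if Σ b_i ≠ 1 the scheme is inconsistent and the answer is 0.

b = (1/4, 3/4)
c = (0, 2/3)
Σ b_i: 1/4·1 + 3/4·1 = 1 ✓
b·c: 3/4·2/3 = 1/2 ✓; 2 stages ⇒ order 2.

2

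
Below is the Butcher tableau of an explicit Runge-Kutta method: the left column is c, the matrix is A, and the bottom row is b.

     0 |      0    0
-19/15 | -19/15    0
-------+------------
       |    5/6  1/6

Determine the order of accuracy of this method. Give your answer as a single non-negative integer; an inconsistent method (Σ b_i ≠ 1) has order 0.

b = (5/6, 1/6)
c = (0, -19/15)
Σ b_i: 5/6·1 + 1/6·1 = 1 ✓
b·c: 1/6·(-19/15) = -19/90 ≠ 1/2 ⇒ order 1.

1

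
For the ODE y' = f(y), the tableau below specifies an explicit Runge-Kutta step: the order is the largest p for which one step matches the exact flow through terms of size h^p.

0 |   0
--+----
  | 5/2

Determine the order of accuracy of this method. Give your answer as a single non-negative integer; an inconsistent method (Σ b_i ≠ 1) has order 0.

b = (5/2)
c = (0)
Σ b_i: 5/2·1 = 5/2 ≠ 1 ⇒ order 0.

0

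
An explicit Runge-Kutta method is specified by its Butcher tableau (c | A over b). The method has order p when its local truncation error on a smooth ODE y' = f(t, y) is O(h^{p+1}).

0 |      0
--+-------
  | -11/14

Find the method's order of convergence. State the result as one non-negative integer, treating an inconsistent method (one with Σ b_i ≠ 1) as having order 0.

0

b = (-11/14)
c = (0)
Σ b_i: (-11/14)·1 = -11/14 ≠ 1 ⇒ order 0.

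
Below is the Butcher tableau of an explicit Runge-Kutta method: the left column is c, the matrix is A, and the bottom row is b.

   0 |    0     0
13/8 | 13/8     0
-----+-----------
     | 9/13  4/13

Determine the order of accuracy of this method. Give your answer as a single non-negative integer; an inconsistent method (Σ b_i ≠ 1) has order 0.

b = (9/13, 4/13)
c = (0, 13/8)
Σ b_i: 9/13·1 + 4/13·1 = 1 ✓
b·c: 4/13·13/8 = 1/2 ✓; 2 stages ⇒ order 2.

2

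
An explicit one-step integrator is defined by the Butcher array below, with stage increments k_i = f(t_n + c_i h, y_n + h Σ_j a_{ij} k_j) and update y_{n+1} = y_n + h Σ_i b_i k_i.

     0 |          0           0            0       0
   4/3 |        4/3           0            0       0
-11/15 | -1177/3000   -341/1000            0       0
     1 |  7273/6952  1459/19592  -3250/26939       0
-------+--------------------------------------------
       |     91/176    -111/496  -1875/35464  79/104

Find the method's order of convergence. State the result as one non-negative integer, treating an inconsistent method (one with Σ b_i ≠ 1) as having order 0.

b = (91/176, -111/496, -1875/35464, 79/104)
c = (0, 4/3, -11/15, 1)
Ac = (0, 0, -341/750, 89/474)
Σ b_i: 91/176·1 + (-111/496)·1 + (-1875/35464)·1 + 79/104·1 = 1 ✓
b·c: (-111/496)·4/3 + (-1875/35464)·(-11/15) + 79/104·1 = 1/2 ✓
b·c²: (-111/496)·16/9 + (-1875/35464)·121/225 + 79/104·1 = 1/3 ✓
b·Ac: (-1875/35464)·(-341/750) + 79/104·89/474 = 1/6 ✓
b·c³: (-111/496)·64/27 + (-1875/35464)·(-1331/3375) + 79/104·1 = 1/4 ✓
b·(c∘Ac): (-1875/35464)·3751/11250 + 79/104·89/474 = 1/8 ✓
b·Ac²: (-1875/35464)·(-682/1125) + 79/104·16/237 = 1/12 ✓
b·A²c: 79/104·13/237 = 1/24 ✓; 4 stages ⇒ order 4.

4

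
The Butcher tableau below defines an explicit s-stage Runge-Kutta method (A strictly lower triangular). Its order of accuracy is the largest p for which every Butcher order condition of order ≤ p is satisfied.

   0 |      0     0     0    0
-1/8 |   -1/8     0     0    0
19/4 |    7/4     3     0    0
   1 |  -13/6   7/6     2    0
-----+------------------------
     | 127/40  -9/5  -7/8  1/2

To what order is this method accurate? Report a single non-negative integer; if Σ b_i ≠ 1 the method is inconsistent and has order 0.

1

b = (127/40, -9/5, -7/8, 1/2)
c = (0, -1/8, 19/4, 1)
Ac = (0, 0, -3/8, 449/48)
Σ b_i: 127/40·1 + (-9/5)·1 + (-7/8)·1 + 1/2·1 = 1 ✓
b·c: (-9/5)·(-1/8) + (-7/8)·19/4 + 1/2·1 = -549/160 ≠ 1/2 ⇒ order 1.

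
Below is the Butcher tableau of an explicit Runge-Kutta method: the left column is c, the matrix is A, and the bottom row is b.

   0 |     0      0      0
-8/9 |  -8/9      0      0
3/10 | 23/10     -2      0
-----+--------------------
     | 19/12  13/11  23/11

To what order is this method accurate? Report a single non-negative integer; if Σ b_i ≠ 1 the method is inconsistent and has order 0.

b = (19/12, 13/11, 23/11)
c = (0, -8/9, 3/10)
Ac = (0, 0, 16/9)
Σ b_i: 19/12·1 + 13/11·1 + 23/11·1 = 641/132 ≠ 1 ⇒ order 0.

0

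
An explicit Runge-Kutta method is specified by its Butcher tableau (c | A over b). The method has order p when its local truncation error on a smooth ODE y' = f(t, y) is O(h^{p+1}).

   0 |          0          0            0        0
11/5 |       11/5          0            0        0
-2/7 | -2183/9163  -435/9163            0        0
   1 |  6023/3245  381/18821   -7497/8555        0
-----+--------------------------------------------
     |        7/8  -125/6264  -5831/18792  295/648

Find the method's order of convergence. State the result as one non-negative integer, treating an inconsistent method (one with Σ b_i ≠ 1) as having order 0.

b = (7/8, -125/6264, -5831/18792, 295/648)
c = (0, 11/5, -2/7, 1)
Ac = (0, 0, -87/833, 87/295)
Σ b_i: 7/8·1 + (-125/6264)·1 + (-5831/18792)·1 + 295/648·1 = 1 ✓
b·c: (-125/6264)·11/5 + (-5831/18792)·(-2/7) + 295/648·1 = 1/2 ✓
b·c²: (-125/6264)·121/25 + (-5831/18792)·4/49 + 295/648·1 = 1/3 ✓
b·Ac: (-5831/18792)·(-87/833) + 295/648·87/295 = 1/6 ✓
b·c³: (-125/6264)·1331/125 + (-5831/18792)·(-8/343) + 295/648·1 = 1/4 ✓
b·(c∘Ac): (-5831/18792)·174/5831 + 295/648·87/295 = 1/8 ✓
b·Ac²: (-5831/18792)·(-957/4165) + 295/648·39/1475 = 1/12 ✓
b·A²c: 295/648·27/295 = 1/24 ✓; 4 stages ⇒ order 4.

4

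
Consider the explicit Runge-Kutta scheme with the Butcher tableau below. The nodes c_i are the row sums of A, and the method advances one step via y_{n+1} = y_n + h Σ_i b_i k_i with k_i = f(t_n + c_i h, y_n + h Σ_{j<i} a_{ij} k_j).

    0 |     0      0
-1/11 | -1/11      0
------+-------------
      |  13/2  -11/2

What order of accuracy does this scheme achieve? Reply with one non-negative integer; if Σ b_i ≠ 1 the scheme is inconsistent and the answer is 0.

2

b = (13/2, -11/2)
c = (0, -1/11)
Σ b_i: 13/2·1 + (-11/2)·1 = 1 ✓
b·c: (-11/2)·(-1/11) = 1/2 ✓; 2 stages ⇒ order 2.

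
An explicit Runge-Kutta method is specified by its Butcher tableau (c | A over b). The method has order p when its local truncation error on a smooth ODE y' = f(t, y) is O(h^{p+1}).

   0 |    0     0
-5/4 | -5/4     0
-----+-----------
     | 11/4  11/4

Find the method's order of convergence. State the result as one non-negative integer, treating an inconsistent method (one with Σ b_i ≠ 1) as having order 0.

b = (11/4, 11/4)
c = (0, -5/4)
Σ b_i: 11/4·1 + 11/4·1 = 11/2 ≠ 1 ⇒ order 0.

0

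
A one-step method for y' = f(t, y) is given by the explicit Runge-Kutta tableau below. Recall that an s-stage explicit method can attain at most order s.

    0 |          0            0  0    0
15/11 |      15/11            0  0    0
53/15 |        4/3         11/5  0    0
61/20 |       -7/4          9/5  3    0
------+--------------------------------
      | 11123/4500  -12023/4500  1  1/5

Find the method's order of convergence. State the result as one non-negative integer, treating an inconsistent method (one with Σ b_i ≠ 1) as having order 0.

2

b = (11123/4500, -12023/4500, 1, 1/5)
c = (0, 15/11, 53/15, 61/20)
Ac = (0, 0, 3, 718/55)
Σ b_i: 11123/4500·1 + (-12023/4500)·1 + 1·1 + 1/5·1 = 1 ✓
b·c: (-12023/4500)·15/11 + 1·53/15 + 1/5·61/20 = 1/2 ✓
b·c²: (-12023/4500)·225/121 + 1·2809/225 + 1/5·3721/400 = 1856599/198000 ≠ 1/3 ⇒ order 2.
b·Ac: 1·3 + 1/5·718/55 = 1543/275 ≠ 1/6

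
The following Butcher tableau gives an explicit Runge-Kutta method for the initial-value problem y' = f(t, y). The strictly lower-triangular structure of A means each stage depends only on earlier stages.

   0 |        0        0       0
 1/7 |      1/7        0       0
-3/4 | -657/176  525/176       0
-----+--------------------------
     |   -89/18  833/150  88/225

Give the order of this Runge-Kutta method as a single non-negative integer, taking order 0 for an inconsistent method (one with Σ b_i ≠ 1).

b = (-89/18, 833/150, 88/225)
c = (0, 1/7, -3/4)
Ac = (0, 0, 75/176)
Σ b_i: (-89/18)·1 + 833/150·1 + 88/225·1 = 1 ✓
b·c: 833/150·1/7 + 88/225·(-3/4) = 1/2 ✓
b·c²: 833/150·1/49 + 88/225·9/16 = 1/3 ✓
b·Ac: 88/225·75/176 = 1/6 ✓; 3 stages ⇒ order 3.

3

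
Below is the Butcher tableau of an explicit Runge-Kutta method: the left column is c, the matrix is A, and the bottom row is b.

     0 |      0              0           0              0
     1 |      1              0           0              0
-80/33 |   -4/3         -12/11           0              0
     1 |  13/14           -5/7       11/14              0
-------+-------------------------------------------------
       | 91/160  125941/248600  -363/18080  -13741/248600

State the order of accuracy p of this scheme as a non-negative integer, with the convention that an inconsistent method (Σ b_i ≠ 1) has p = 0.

3

b = (91/160, 125941/248600, -363/18080, -13741/248600)
c = (0, 1, -80/33, 1)
Ac = (0, 0, -12/11, -55/21)
Σ b_i: 91/160·1 + 125941/248600·1 + (-363/18080)·1 + (-13741/248600)·1 = 1 ✓
b·c: 125941/248600·1 + (-363/18080)·(-80/33) + (-13741/248600)·1 = 1/2 ✓
b·c²: 125941/248600·1 + (-363/18080)·6400/1089 + (-13741/248600)·1 = 1/3 ✓
b·Ac: (-363/18080)·(-12/11) + (-13741/248600)·(-55/21) = 1/6 ✓
b·c³: 125941/248600·1 + (-363/18080)·(-512000/35937) + (-13741/248600)·1 = 73/99 ≠ 1/4 ⇒ order 3.
b·(c∘Ac): (-363/18080)·320/121 + (-13741/248600)·(-55/21) = 11/120 ≠ 1/8
b·Ac²: (-363/18080)·(-12/11) + (-13741/248600)·2705/693 = -2111/10890 ≠ 1/12
b·A²c: (-13741/248600)·(-6/7) = 5889/124300 ≠ 1/24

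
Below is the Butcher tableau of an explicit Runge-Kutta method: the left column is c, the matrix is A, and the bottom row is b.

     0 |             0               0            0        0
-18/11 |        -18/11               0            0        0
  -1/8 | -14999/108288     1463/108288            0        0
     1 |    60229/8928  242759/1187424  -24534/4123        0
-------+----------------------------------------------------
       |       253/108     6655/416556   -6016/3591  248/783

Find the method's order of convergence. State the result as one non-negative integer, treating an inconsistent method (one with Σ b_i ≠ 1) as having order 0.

4

b = (253/108, 6655/416556, -6016/3591, 248/783)
c = (0, -18/11, -1/8, 1)
Ac = (0, 0, -133/6016, 203/496)
Σ b_i: 253/108·1 + 6655/416556·1 + (-6016/3591)·1 + 248/783·1 = 1 ✓
b·c: 6655/416556·(-18/11) + (-6016/3591)·(-1/8) + 248/783·1 = 1/2 ✓
b·c²: 6655/416556·324/121 + (-6016/3591)·1/64 + 248/783·1 = 1/3 ✓
b·Ac: (-6016/3591)·(-133/6016) + 248/783·203/496 = 1/6 ✓
b·c³: 6655/416556·(-5832/1331) + (-6016/3591)·(-1/512) + 248/783·1 = 1/4 ✓
b·(c∘Ac): (-6016/3591)·133/48128 + 248/783·203/496 = 1/8 ✓
b·Ac²: (-6016/3591)·1197/33088 + 248/783·4959/10912 = 1/12 ✓
b·A²c: 248/783·261/1984 = 1/24 ✓; 4 stages ⇒ order 4.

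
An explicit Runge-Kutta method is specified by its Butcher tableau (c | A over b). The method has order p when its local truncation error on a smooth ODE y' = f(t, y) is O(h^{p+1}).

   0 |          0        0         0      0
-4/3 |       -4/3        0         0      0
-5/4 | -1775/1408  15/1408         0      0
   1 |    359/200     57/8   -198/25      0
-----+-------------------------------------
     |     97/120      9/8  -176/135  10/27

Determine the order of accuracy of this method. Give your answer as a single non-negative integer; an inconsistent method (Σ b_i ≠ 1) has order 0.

4

b = (97/120, 9/8, -176/135, 10/27)
c = (0, -4/3, -5/4, 1)
Ac = (0, 0, -5/352, 2/5)
Σ b_i: 97/120·1 + 9/8·1 + (-176/135)·1 + 10/27·1 = 1 ✓
b·c: 9/8·(-4/3) + (-176/135)·(-5/4) + 10/27·1 = 1/2 ✓
b·c²: 9/8·16/9 + (-176/135)·25/16 + 10/27·1 = 1/3 ✓
b·Ac: (-176/135)·(-5/352) + 10/27·2/5 = 1/6 ✓
b·c³: 9/8·(-64/27) + (-176/135)·(-125/64) + 10/27·1 = 1/4 ✓
b·(c∘Ac): (-176/135)·25/1408 + 10/27·2/5 = 1/8 ✓
b·Ac²: (-176/135)·5/264 + 10/27·7/24 = 1/12 ✓
b·A²c: 10/27·9/80 = 1/24 ✓; 4 stages ⇒ order 4.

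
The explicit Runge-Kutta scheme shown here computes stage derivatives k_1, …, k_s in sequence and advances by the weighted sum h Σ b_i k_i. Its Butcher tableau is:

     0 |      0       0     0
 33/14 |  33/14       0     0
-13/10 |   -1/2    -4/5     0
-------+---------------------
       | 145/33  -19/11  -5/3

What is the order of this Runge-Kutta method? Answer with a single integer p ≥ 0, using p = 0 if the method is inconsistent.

1

b = (145/33, -19/11, -5/3)
c = (0, 33/14, -13/10)
Ac = (0, 0, -66/35)
Σ b_i: 145/33·1 + (-19/11)·1 + (-5/3)·1 = 1 ✓
b·c: (-19/11)·33/14 + (-5/3)·(-13/10) = -40/21 ≠ 1/2 ⇒ order 1.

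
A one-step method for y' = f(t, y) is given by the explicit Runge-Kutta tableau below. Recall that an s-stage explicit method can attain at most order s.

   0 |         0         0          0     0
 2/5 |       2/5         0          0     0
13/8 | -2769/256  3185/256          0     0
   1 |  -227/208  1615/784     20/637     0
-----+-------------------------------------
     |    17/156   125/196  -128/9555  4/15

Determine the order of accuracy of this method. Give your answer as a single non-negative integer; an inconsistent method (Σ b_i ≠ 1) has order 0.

b = (17/156, 125/196, -128/9555, 4/15)
c = (0, 2/5, 13/8, 1)
Ac = (0, 0, 637/128, 7/8)
Σ b_i: 17/156·1 + 125/196·1 + (-128/9555)·1 + 4/15·1 = 1 ✓
b·c: 125/196·2/5 + (-128/9555)·13/8 + 4/15·1 = 1/2 ✓
b·c²: 125/196·4/25 + (-128/9555)·169/64 + 4/15·1 = 1/3 ✓
b·Ac: (-128/9555)·637/128 + 4/15·7/8 = 1/6 ✓
b·c³: 125/196·8/125 + (-128/9555)·2197/512 + 4/15·1 = 1/4 ✓
b·(c∘Ac): (-128/9555)·8281/1024 + 4/15·7/8 = 1/8 ✓
b·Ac²: (-128/9555)·637/320 + 4/15·33/80 = 1/12 ✓
b·A²c: 4/15·5/32 = 1/24 ✓; 4 stages ⇒ order 4.

4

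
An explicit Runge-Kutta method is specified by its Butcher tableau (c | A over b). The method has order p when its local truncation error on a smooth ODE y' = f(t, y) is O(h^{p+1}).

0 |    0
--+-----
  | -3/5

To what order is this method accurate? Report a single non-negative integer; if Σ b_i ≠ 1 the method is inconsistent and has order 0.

0

b = (-3/5)
c = (0)
Σ b_i: (-3/5)·1 = -3/5 ≠ 1 ⇒ order 0.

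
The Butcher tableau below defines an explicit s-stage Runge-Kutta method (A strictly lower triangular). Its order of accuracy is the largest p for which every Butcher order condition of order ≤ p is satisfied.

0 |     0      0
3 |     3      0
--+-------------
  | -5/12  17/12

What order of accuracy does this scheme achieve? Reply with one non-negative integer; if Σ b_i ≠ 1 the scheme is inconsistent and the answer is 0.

b = (-5/12, 17/12)
c = (0, 3)
Σ b_i: (-5/12)·1 + 17/12·1 = 1 ✓
b·c: 17/12·3 = 17/4 ≠ 1/2 ⇒ order 1.

1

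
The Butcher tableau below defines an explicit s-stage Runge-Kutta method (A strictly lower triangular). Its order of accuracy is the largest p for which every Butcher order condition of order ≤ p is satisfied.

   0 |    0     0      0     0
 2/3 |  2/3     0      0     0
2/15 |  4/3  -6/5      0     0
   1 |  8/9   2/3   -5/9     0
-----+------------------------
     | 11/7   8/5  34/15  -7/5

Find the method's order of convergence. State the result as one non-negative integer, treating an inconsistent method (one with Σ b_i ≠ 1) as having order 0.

b = (11/7, 8/5, 34/15, -7/5)
c = (0, 2/3, 2/15, 1)
Ac = (0, 0, -4/5, 10/27)
Σ b_i: 11/7·1 + 8/5·1 + 34/15·1 + (-7/5)·1 = 424/105 ≠ 1 ⇒ order 0.

0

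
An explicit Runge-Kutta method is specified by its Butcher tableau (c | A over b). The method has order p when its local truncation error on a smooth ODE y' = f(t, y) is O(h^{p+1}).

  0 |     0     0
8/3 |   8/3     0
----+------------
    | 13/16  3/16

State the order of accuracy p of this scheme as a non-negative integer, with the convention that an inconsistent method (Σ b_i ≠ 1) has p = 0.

b = (13/16, 3/16)
c = (0, 8/3)
Σ b_i: 13/16·1 + 3/16·1 = 1 ✓
b·c: 3/16·8/3 = 1/2 ✓; 2 stages ⇒ order 2.

2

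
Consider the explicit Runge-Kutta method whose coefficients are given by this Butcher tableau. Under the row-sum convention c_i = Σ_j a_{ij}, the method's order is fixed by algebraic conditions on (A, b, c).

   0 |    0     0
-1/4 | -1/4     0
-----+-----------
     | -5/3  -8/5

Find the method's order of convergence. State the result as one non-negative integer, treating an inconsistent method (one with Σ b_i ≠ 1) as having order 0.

b = (-5/3, -8/5)
c = (0, -1/4)
Σ b_i: (-5/3)·1 + (-8/5)·1 = -49/15 ≠ 1 ⇒ order 0.

0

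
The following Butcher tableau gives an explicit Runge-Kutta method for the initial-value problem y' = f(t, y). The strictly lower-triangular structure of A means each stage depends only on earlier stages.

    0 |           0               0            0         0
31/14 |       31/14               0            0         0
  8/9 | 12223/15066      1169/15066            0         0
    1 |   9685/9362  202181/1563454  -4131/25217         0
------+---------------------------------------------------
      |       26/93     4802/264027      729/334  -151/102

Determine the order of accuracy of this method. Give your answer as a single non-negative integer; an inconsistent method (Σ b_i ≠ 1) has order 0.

4

b = (26/93, 4802/264027, 729/334, -151/102)
c = (0, 31/14, 8/9, 1)
Ac = (0, 0, 167/972, 85/604)
Σ b_i: 26/93·1 + 4802/264027·1 + 729/334·1 + (-151/102)·1 = 1 ✓
b·c: 4802/264027·31/14 + 729/334·8/9 + (-151/102)·1 = 1/2 ✓
b·c²: 4802/264027·961/196 + 729/334·64/81 + (-151/102)·1 = 1/3 ✓
b·Ac: 729/334·167/972 + (-151/102)·85/604 = 1/6 ✓
b·c³: 4802/264027·29791/2744 + 729/334·512/729 + (-151/102)·1 = 1/4 ✓
b·(c∘Ac): 729/334·334/2187 + (-151/102)·85/604 = 1/8 ✓
b·Ac²: 729/334·5177/13608 + (-151/102)·4267/8456 = 1/12 ✓
b·A²c: (-151/102)·(-17/604) = 1/24 ✓; 4 stages ⇒ order 4.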